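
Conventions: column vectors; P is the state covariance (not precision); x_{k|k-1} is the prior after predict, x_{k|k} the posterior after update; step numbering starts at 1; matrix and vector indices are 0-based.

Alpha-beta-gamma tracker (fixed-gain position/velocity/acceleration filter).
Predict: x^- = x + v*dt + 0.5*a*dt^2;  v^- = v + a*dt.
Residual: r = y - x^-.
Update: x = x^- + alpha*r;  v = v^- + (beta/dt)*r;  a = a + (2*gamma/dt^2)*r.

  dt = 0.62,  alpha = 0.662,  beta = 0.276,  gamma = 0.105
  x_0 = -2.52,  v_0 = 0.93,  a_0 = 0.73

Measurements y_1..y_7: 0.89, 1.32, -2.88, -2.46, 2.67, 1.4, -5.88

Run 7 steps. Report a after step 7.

a_post = -3.6486

step 1: x_pred=-1.8031  r=2.6931  x^+=-0.0203  v^+=2.5815  a^+=2.2013
step 2: x_pred=2.0033  r=-0.6833  x^+=1.5510  v^+=3.6421  a^+=1.8280
step 3: x_pred=4.1604  r=-7.0404  x^+=-0.5004  v^+=1.6413  a^+=-2.0182
step 4: x_pred=0.1293  r=-2.5893  x^+=-1.5848  v^+=-0.7627  a^+=-3.4328
step 5: x_pred=-2.7175  r=5.3875  x^+=0.8490  v^+=-0.4928  a^+=-0.4896
step 6: x_pred=0.4494  r=0.9506  x^+=1.0787  v^+=-0.3731  a^+=0.0297
step 7: x_pred=0.8531  r=-6.7331  x^+=-3.6042  v^+=-3.3520  a^+=-3.6486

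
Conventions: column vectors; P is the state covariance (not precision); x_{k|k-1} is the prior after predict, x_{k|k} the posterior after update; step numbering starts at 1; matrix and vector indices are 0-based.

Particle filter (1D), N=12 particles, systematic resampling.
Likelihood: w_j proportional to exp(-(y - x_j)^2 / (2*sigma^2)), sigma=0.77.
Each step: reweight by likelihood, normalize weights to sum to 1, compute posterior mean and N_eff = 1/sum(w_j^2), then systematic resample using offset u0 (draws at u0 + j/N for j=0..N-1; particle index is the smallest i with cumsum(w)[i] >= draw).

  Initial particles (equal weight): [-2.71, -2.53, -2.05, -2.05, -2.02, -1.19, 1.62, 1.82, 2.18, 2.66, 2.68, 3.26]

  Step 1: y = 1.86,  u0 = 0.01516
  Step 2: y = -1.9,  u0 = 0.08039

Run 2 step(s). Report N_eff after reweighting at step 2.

step 1: w=[0.0000, 0.0000, 0.0000, 0.0000, 0.0000, 0.0001, 0.2262, 0.2372, 0.2179, 0.1384, 0.1347, 0.0455]  mean=2.1505  Neff=5.1472  idx=[6, 6, 6, 7, 7, 7, 8, 8, 9, 9, 10, 10]
step 2: w=[0.2536, 0.2536, 0.2536, 0.0748, 0.0748, 0.0748, 0.0070, 0.0070, 0.0002, 0.0002, 0.0002, 0.0002]  mean=1.6735  Neff=4.7657  idx=[0, 0, 0, 1, 1, 1, 2, 2, 2, 3, 5, 7]

N_eff = 4.7657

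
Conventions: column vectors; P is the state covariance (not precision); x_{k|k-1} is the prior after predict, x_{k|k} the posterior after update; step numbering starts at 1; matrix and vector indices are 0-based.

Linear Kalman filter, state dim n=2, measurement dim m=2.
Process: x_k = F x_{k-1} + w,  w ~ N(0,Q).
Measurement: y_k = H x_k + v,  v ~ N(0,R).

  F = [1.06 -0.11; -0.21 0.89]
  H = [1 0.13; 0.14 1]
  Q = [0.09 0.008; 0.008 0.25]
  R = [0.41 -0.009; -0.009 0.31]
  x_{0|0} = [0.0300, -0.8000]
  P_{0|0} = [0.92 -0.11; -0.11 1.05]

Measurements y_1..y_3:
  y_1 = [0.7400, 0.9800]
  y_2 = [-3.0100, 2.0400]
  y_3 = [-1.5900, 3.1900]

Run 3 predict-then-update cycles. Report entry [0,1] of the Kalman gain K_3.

K[0,1] = -0.0864

step 1: x^-=[0.1198, -0.7183]  P^-=[1.1621 -0.4059; -0.4059 1.1634]  S=[1.4862 -0.1084; -0.1084 1.3825]  K=[0.7378 -0.1181; -0.1136 0.7915]  nu=[0.7136, 1.6815]  x^+=[0.4477, 0.5315]  P^+=[0.3149 -0.0873; -0.0873 0.2586]
step 2: x^-=[0.4161, 0.3790]  P^-=[0.4673 -0.1718; -0.1718 0.5014]  S=[0.8411 -0.0533; -0.0533 0.7724]  K=[0.5226 -0.1017; -0.0880 0.6119]  nu=[-3.4754, 1.6027]  x^+=[-1.5630, 1.6655]  P^+=[0.2240 -0.0676; -0.0676 0.1999]
step 3: x^-=[-1.8400, 1.8105]  P^-=[0.3598 -0.1267; -0.1267 0.4435]  S=[0.7444 -0.0300; -0.0300 0.7251]  K=[0.4578 -0.0864; -0.0692 0.5843]  nu=[0.0147, 1.6371]  x^+=[-1.9747, 2.7661]  P^+=[0.1961 -0.0583; -0.0583 0.1899]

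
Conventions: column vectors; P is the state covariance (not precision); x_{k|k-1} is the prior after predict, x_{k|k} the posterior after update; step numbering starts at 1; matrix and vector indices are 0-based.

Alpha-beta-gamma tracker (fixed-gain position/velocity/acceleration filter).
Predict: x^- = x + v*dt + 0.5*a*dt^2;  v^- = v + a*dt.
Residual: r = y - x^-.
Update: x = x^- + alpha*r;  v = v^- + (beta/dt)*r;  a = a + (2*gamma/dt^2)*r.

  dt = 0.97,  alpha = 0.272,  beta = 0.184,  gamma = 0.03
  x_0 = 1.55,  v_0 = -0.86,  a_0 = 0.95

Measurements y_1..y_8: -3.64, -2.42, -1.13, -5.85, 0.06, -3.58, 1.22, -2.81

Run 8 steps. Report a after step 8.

a_post = 0.2251

step 1: x_pred=1.1627  r=-4.8027  x^+=-0.1436  v^+=-0.8495  a^+=0.6437
step 2: x_pred=-0.6648  r=-1.7552  x^+=-1.1422  v^+=-0.5581  a^+=0.5318
step 3: x_pred=-1.4333  r=0.3033  x^+=-1.3508  v^+=0.0153  a^+=0.5512
step 4: x_pred=-1.0767  r=-4.7733  x^+=-2.3750  v^+=-0.3555  a^+=0.2468
step 5: x_pred=-2.6037  r=2.6637  x^+=-1.8792  v^+=0.3892  a^+=0.4166
step 6: x_pred=-1.3057  r=-2.2743  x^+=-1.9243  v^+=0.3619  a^+=0.2716
step 7: x_pred=-1.4455  r=2.6655  x^+=-0.7205  v^+=1.1310  a^+=0.4416
step 8: x_pred=0.5843  r=-3.3943  x^+=-0.3390  v^+=0.9154  a^+=0.2251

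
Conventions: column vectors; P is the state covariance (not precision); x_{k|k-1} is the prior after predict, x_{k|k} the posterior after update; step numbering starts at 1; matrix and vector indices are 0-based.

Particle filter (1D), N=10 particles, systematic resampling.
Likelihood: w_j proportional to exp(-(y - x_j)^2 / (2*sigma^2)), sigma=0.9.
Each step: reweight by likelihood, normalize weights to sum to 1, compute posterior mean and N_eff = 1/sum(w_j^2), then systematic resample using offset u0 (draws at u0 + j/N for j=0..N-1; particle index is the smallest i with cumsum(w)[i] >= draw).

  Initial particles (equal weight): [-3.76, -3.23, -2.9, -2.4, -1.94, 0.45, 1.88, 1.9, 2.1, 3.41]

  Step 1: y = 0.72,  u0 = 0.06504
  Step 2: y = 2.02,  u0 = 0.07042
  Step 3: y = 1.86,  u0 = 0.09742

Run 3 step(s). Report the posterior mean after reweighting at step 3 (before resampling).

step 1: w=[0.0000, 0.0000, 0.0001, 0.0011, 0.0059, 0.4445, 0.2026, 0.1968, 0.1435, 0.0053]  mean=1.2598  Neff=3.3554  idx=[5, 5, 5, 5, 6, 6, 7, 7, 8, 8]
step 2: w=[0.0320, 0.0320, 0.0320, 0.0320, 0.1448, 0.1448, 0.1452, 0.1452, 0.1460, 0.1460]  mean=1.7670  Neff=7.6437  idx=[2, 4, 4, 5, 6, 7, 7, 8, 9, 9]
step 3: w=[0.0319, 0.1089, 0.1089, 0.1089, 0.1088, 0.1088, 0.1088, 0.1051, 0.1051, 0.1051]  mean=1.9102  Neff=9.5076  idx=[1, 2, 3, 4, 5, 6, 7, 8, 9, 9]

post_mean = 1.9102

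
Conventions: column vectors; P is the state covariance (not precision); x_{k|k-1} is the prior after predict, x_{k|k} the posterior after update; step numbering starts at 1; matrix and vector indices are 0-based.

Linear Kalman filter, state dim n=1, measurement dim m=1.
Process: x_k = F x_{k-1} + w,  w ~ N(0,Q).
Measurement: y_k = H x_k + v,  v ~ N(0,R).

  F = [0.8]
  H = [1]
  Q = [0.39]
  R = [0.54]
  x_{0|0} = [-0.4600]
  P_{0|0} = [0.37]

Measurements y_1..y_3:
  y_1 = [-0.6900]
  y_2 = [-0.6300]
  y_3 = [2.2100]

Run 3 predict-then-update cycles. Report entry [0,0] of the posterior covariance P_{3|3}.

P_post[0,0] = 0.2769

step 1: x^-=[-0.3680]  P^-=[0.6268]  S=[1.1668]  K=[0.5372]  nu=[-0.3220]  x^+=[-0.5410]  P^+=[0.2901]
step 2: x^-=[-0.4328]  P^-=[0.5757]  S=[1.1157]  K=[0.5160]  nu=[-0.1972]  x^+=[-0.5345]  P^+=[0.2786]
step 3: x^-=[-0.4276]  P^-=[0.5683]  S=[1.1083]  K=[0.5128]  nu=[2.6376]  x^+=[0.9249]  P^+=[0.2769]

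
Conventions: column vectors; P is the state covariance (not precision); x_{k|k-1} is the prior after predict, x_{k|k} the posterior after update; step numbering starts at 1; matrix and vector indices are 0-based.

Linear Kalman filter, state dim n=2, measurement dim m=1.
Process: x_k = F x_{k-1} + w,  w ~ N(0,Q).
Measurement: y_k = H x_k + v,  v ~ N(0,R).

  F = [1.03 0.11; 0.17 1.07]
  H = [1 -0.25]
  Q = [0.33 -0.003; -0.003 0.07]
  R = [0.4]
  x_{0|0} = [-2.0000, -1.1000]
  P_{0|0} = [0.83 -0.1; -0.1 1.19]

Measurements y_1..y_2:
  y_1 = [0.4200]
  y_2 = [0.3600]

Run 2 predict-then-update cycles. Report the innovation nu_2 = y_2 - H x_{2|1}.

innov = [0.6502]

step 1: x^-=[-2.1810, -1.5170]  P^-=[1.2023 0.1703; 0.1703 1.4200]  S=[1.6059]  K=[0.7222; -0.1150]  nu=[2.2218]  x^+=[-0.5765, -1.7725]  P^+=[0.3648 0.3037; 0.3037 1.3988]
step 2: x^-=[-0.7888, -1.9946]  P^-=[0.8027 0.5659; 0.5659 1.7925]  S=[1.0318]  K=[0.6409; 0.1141]  nu=[0.6502]  x^+=[-0.3721, -1.9204]  P^+=[0.3790 0.4904; 0.4904 1.7791]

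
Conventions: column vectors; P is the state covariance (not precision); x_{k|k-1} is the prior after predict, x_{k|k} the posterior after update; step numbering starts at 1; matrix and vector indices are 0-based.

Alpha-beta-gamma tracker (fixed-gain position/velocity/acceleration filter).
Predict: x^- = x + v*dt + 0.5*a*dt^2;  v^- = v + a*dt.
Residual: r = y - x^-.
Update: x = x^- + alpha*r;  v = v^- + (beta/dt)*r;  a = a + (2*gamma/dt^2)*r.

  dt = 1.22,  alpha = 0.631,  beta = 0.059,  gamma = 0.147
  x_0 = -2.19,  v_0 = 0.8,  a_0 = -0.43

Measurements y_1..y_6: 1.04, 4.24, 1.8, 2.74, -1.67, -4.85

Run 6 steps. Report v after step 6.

v_post = -0.9015

step 1: x_pred=-1.5340  r=2.5740  x^+=0.0902  v^+=0.3999  a^+=0.0784
step 2: x_pred=0.6364  r=3.6036  x^+=2.9103  v^+=0.6698  a^+=0.7902
step 3: x_pred=4.3156  r=-2.5156  x^+=2.7283  v^+=1.5123  a^+=0.2933
step 4: x_pred=4.7916  r=-2.0516  x^+=3.4970  v^+=1.7710  a^+=-0.1119
step 5: x_pred=5.5743  r=-7.2443  x^+=1.0032  v^+=1.2841  a^+=-1.5428
step 6: x_pred=1.4216  r=-6.2716  x^+=-2.5358  v^+=-0.9015  a^+=-2.7817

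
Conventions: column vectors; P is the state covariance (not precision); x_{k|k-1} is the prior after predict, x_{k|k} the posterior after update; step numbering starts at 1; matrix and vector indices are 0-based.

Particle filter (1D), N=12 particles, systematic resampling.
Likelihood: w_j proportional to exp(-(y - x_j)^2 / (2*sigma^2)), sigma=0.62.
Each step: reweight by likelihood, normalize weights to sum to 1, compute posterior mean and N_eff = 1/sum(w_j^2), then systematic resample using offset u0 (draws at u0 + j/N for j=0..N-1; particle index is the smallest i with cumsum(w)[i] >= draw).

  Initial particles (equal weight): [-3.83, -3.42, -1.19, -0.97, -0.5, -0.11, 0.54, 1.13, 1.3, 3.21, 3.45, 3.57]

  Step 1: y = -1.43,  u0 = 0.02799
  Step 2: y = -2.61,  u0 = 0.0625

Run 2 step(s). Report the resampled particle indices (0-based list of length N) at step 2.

resampled_idx = [0, 1, 1, 2, 2, 3, 4, 4, 5, 6, 8, 9]

step 1: w=[0.0003, 0.0027, 0.4359, 0.3568, 0.1525, 0.0487, 0.0030, 0.0001, 0.0000, 0.0000, 0.0000, 0.0000]  mean=-0.9549  Neff=2.9161  idx=[2, 2, 2, 2, 2, 3, 3, 3, 3, 3, 4, 4]
step 2: w=[0.1395, 0.1395, 0.1395, 0.1395, 0.1395, 0.0581, 0.0581, 0.0581, 0.0581, 0.0581, 0.0059, 0.0059]  mean=-1.1180  Neff=8.7489  idx=[0, 1, 1, 2, 2, 3, 4, 4, 5, 6, 8, 9]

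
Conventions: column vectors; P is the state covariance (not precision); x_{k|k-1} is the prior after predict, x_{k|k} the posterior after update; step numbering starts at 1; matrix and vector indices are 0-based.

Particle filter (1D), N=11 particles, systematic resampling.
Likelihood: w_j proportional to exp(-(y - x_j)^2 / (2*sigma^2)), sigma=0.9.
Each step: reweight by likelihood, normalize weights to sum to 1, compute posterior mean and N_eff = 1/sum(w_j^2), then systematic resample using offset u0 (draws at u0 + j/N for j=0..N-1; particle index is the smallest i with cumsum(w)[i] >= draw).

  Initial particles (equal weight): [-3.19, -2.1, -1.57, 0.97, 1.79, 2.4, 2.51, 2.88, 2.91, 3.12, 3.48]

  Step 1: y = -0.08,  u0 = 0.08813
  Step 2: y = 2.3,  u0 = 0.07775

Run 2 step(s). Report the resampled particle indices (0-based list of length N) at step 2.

resampled_idx = [3, 4, 5, 6, 7, 8, 9, 9, 10, 10, 10]

step 1: w=[0.0025, 0.0799, 0.2520, 0.5023, 0.1146, 0.0223, 0.0158, 0.0044, 0.0040, 0.0018, 0.0004]  mean=0.2452  Neff=2.9750  idx=[2, 2, 2, 3, 3, 3, 3, 3, 3, 4, 8]
step 2: w=[0.0000, 0.0000, 0.0000, 0.0917, 0.0917, 0.0917, 0.0917, 0.0917, 0.0917, 0.2327, 0.2171]  mean=1.5819  Neff=6.5908  idx=[3, 4, 5, 6, 7, 8, 9, 9, 10, 10, 10]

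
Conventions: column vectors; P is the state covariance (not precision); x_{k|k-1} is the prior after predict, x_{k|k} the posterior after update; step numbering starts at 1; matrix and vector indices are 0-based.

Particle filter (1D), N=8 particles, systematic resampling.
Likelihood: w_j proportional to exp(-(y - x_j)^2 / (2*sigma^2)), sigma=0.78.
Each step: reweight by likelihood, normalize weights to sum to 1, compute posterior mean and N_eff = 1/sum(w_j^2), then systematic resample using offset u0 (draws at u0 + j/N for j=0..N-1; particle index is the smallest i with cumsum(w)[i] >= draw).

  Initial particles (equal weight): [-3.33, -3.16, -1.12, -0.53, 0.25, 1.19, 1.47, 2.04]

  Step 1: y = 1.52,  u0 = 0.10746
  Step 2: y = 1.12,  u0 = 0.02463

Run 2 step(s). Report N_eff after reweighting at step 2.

step 1: w=[0.0000, 0.0000, 0.0011, 0.0105, 0.0882, 0.3034, 0.3311, 0.2657]  mean=1.4052  Neff=3.5688  idx=[5, 5, 5, 6, 6, 6, 7, 7]
step 2: w=[0.1487, 0.1487, 0.1487, 0.1350, 0.1350, 0.1350, 0.0745, 0.0745]  mean=1.4300  Neff=7.5705  idx=[0, 1, 1, 2, 3, 4, 5, 6]

N_eff = 7.5705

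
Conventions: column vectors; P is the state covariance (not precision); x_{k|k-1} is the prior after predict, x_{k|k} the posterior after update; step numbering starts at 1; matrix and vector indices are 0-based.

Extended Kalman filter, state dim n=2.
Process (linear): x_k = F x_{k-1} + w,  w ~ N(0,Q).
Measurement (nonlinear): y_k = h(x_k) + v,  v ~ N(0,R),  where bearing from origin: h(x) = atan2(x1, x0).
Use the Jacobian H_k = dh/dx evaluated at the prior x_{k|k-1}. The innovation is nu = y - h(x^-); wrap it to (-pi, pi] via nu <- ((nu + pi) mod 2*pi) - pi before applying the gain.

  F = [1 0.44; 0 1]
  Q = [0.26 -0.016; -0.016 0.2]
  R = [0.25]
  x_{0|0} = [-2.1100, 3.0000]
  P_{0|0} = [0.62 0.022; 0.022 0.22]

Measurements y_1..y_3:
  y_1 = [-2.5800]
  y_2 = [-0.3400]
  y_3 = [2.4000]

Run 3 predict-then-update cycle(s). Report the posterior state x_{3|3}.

step 1: x^-=[-0.7900, 3.0000]  P^-=[0.9420 0.1028; 0.1028 0.4200]  H_jac=[-0.3117 -0.0821]  S=[0.3496]  K=[-0.8640; -0.1903]  nu=[1.8749]  x^+=[-2.4099, 2.6433]  P^+=[0.6810 0.0453; 0.0453 0.4073]
step 2: x^-=[-1.2468, 2.6433]  P^-=[1.0597 0.2086; 0.2086 0.6073]  H_jac=[-0.3095 -0.1460]  S=[0.3833]  K=[-0.9351; -0.3997]  nu=[-2.3515]  x^+=[0.9521, 3.5832]  P^+=[0.7246 0.0653; 0.0653 0.5461]
step 3: x^-=[2.5287, 3.5832]  P^-=[1.1478 0.2896; 0.2896 0.7461]  H_jac=[-0.1863 0.1315]  S=[0.2885]  K=[-0.6091; 0.1530]  nu=[1.4437]  x^+=[1.6493, 3.8041]  P^+=[1.0407 0.3165; 0.3165 0.7394]

x_post = [1.6493, 3.8041]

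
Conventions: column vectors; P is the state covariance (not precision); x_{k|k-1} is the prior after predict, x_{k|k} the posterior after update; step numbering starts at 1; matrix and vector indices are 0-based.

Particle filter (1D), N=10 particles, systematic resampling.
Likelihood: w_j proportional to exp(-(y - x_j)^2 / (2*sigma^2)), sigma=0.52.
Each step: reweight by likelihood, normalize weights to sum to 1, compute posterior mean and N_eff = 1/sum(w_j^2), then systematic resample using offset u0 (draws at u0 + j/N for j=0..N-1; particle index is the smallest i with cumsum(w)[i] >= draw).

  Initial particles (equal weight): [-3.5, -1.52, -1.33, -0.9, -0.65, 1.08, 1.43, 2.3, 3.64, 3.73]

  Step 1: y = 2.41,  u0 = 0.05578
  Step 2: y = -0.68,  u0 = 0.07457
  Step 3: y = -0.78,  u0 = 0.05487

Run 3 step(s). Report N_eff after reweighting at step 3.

step 1: w=[0.0000, 0.0000, 0.0000, 0.0000, 0.0000, 0.0295, 0.1317, 0.7604, 0.0474, 0.0310]  mean=2.2573  Neff=1.6678  idx=[6, 6, 7, 7, 7, 7, 7, 7, 7, 8]
step 2: w=[0.4995, 0.4995, 0.0001, 0.0001, 0.0001, 0.0001, 0.0001, 0.0001, 0.0001, 0.0000]  mean=1.4308  Neff=2.0039  idx=[0, 0, 0, 0, 0, 1, 1, 1, 1, 1]
step 3: w=[0.1000, 0.1000, 0.1000, 0.1000, 0.1000, 0.1000, 0.1000, 0.1000, 0.1000, 0.1000]  mean=1.4300  Neff=10.0000  idx=[0, 1, 2, 3, 4, 5, 6, 7, 8, 9]

N_eff = 10.0000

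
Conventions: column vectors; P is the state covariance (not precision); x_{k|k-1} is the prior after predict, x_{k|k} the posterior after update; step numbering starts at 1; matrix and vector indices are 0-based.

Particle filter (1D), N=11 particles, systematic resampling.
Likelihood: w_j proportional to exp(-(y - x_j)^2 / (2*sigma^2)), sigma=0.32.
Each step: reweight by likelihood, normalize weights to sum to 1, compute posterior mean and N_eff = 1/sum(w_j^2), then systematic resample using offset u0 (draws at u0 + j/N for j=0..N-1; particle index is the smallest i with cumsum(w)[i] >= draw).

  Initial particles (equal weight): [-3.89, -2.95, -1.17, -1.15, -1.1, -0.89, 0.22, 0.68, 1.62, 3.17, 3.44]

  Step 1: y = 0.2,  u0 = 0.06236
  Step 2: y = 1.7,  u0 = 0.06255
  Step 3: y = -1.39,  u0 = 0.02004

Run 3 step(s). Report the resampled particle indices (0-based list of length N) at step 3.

step 1: w=[0.0000, 0.0000, 0.0001, 0.0001, 0.0002, 0.0023, 0.7525, 0.2448, 0.0000, 0.0000, 0.0000]  mean=0.3296  Neff=1.5969  idx=[6, 6, 6, 6, 6, 6, 6, 6, 7, 7, 7]
step 2: w=[0.0012, 0.0012, 0.0012, 0.0012, 0.0012, 0.0012, 0.0012, 0.0012, 0.3301, 0.3301, 0.3301]  mean=0.6756  Neff=3.0584  idx=[8, 8, 8, 8, 9, 9, 9, 10, 10, 10, 10]
step 3: w=[0.0909, 0.0909, 0.0909, 0.0909, 0.0909, 0.0909, 0.0909, 0.0909, 0.0909, 0.0909, 0.0909]  mean=0.6800  Neff=11.0000  idx=[0, 1, 2, 3, 4, 5, 6, 7, 8, 9, 10]

resampled_idx = [0, 1, 2, 3, 4, 5, 6, 7, 8, 9, 10]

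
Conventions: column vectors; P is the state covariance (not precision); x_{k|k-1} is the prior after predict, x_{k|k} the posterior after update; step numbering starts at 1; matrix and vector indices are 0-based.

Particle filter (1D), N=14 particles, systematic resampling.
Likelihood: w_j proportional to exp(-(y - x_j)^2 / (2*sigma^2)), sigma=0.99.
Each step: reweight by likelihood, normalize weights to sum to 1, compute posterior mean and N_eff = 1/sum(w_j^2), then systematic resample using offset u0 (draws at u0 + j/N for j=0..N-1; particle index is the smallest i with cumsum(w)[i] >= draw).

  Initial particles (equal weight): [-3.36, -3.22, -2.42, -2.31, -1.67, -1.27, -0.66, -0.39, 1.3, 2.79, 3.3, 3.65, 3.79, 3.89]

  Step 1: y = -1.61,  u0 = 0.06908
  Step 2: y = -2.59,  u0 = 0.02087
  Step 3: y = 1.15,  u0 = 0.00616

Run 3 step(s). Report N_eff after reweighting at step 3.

step 1: w=[0.0417, 0.0530, 0.1424, 0.1550, 0.1987, 0.1877, 0.1256, 0.0932, 0.0026, 0.0000, 0.0000, 0.0000, 0.0000, 0.0000]  mean=-1.6997  Neff=6.7555  idx=[1, 2, 2, 3, 3, 4, 4, 4, 5, 5, 6, 6, 7, 8]
step 2: w=[0.1039, 0.1253, 0.1253, 0.1222, 0.1222, 0.0826, 0.0826, 0.0826, 0.0523, 0.0523, 0.0190, 0.0190, 0.0108, 0.0001]  mean=-2.0812  Neff=10.1201  idx=[0, 0, 1, 2, 2, 3, 3, 4, 4, 5, 6, 7, 8, 9]
step 3: w=[0.0004, 0.0004, 0.0090, 0.0090, 0.0090, 0.0134, 0.0134, 0.0134, 0.0134, 0.1041, 0.1041, 0.1041, 0.3032, 0.3032]  mean=-1.4831  Neff=4.6014  idx=[2, 8, 9, 10, 11, 11, 12, 12, 12, 12, 13, 13, 13, 13]

N_eff = 4.6014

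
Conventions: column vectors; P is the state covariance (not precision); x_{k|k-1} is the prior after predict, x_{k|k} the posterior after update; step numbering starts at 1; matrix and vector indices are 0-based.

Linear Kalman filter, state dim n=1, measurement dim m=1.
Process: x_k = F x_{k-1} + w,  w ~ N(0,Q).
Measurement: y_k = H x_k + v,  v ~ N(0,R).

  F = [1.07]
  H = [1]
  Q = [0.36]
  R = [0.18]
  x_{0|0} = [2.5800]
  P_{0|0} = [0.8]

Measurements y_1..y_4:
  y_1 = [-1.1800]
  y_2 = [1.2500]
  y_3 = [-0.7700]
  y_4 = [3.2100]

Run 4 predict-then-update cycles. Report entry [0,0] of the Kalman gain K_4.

K[0,0] = 0.7401

step 1: x^-=[2.7606]  P^-=[1.2759]  S=[1.4559]  K=[0.8764]  nu=[-3.9406]  x^+=[-0.6928]  P^+=[0.1577]
step 2: x^-=[-0.7413]  P^-=[0.5406]  S=[0.7206]  K=[0.7502]  nu=[1.9913]  x^+=[0.7526]  P^+=[0.1350]
step 3: x^-=[0.8053]  P^-=[0.5146]  S=[0.6946]  K=[0.7409]  nu=[-1.5753]  x^+=[-0.3618]  P^+=[0.1334]
step 4: x^-=[-0.3871]  P^-=[0.5127]  S=[0.6927]  K=[0.7401]  nu=[3.5971]  x^+=[2.2753]  P^+=[0.1332]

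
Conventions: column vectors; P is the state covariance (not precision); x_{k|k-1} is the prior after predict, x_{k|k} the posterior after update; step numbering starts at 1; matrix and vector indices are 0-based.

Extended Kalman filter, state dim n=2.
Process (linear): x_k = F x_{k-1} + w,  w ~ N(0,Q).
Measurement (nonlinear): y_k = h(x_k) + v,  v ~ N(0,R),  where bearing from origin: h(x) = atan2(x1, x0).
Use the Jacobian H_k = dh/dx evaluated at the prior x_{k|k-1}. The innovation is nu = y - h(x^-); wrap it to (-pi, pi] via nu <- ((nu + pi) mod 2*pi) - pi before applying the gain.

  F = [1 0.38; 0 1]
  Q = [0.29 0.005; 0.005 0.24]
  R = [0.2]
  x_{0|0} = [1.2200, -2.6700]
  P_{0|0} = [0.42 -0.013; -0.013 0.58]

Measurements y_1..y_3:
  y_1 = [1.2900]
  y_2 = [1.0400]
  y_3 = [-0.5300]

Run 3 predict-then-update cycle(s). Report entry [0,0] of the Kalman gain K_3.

step 1: x^-=[0.2054, -2.6700]  P^-=[0.7839 0.2124; 0.2124 0.8200]  H_jac=[0.3723 0.0286]  S=[0.3139]  K=[0.9493; 0.3268]  nu=[2.7840]  x^+=[2.8481, -1.7602]  P^+=[0.5011 0.1150; 0.1150 0.7865]
step 2: x^-=[2.1793, -1.7602]  P^-=[0.9920 0.4189; 0.4189 1.0265]  H_jac=[0.2243 0.2777]  S=[0.3813]  K=[0.8888; 0.9941]  nu=[1.7194]  x^+=[3.7074, -0.0509]  P^+=[0.6909 0.0820; 0.0820 0.6497]
step 3: x^-=[3.6881, -0.0509]  P^-=[1.1371 0.3339; 0.3339 0.8897]  H_jac=[0.0037 0.2711]  S=[0.2661]  K=[0.3562; 0.9112]  nu=[-0.5162]  x^+=[3.5042, -0.5212]  P^+=[1.1033 0.2476; 0.2476 0.6688]

K[0,0] = 0.3562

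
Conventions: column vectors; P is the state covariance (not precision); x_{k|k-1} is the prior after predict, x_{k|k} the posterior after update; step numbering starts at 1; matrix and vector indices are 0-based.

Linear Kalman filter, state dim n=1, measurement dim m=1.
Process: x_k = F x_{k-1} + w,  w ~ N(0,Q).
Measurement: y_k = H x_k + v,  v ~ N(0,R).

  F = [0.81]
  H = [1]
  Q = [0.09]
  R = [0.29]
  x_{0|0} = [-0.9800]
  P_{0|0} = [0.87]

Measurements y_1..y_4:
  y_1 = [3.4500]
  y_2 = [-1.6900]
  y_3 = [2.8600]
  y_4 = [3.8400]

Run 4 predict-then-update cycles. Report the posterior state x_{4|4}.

step 1: x^-=[-0.7938]  P^-=[0.6608]  S=[0.9508]  K=[0.6950]  nu=[4.2438]  x^+=[2.1556]  P^+=[0.2015]
step 2: x^-=[1.7461]  P^-=[0.2222]  S=[0.5122]  K=[0.4339]  nu=[-3.4361]  x^+=[0.2553]  P^+=[0.1258]
step 3: x^-=[0.2068]  P^-=[0.1725]  S=[0.4625]  K=[0.3730]  nu=[2.6532]  x^+=[1.1965]  P^+=[0.1082]
step 4: x^-=[0.9692]  P^-=[0.1610]  S=[0.4510]  K=[0.3570]  nu=[2.8708]  x^+=[1.9939]  P^+=[0.1035]

x_post = [1.9939]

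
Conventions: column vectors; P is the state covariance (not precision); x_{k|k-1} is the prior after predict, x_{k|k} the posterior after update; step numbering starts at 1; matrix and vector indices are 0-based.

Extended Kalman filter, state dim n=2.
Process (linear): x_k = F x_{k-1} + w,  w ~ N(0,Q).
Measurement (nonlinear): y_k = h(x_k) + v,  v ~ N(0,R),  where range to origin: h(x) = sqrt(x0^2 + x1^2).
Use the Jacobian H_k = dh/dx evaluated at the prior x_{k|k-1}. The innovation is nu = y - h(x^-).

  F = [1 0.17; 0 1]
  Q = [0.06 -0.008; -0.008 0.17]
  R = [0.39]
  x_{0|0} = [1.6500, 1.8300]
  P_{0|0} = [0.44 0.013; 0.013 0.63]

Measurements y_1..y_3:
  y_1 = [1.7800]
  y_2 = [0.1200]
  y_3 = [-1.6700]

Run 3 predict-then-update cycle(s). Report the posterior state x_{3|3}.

step 1: x^-=[1.9611, 1.8300]  P^-=[0.5226 0.1121; 0.1121 0.8000]  H_jac=[0.7311 0.6822]  S=[1.1536]  K=[0.3975; 0.5442]  nu=[-0.9023]  x^+=[1.6024, 1.3390]  P^+=[0.3403 -0.1375; -0.1375 0.4584]
step 2: x^-=[1.8300, 1.3390]  P^-=[0.3668 -0.0675; -0.0675 0.6284]  H_jac=[0.8070 0.5905]  S=[0.7837]  K=[0.3269; 0.4039]  nu=[-2.1476]  x^+=[1.1280, 0.4715]  P^+=[0.2831 -0.1710; -0.1710 0.5005]
step 3: x^-=[1.2082, 0.4715]  P^-=[0.2994 -0.0939; -0.0939 0.6705]  H_jac=[0.9316 0.3636]  S=[0.6748]  K=[0.3627; 0.2316]  nu=[-2.9669]  x^+=[0.1320, -0.2155]  P^+=[0.2106 -0.1506; -0.1506 0.6343]

x_post = [0.1320, -0.2155]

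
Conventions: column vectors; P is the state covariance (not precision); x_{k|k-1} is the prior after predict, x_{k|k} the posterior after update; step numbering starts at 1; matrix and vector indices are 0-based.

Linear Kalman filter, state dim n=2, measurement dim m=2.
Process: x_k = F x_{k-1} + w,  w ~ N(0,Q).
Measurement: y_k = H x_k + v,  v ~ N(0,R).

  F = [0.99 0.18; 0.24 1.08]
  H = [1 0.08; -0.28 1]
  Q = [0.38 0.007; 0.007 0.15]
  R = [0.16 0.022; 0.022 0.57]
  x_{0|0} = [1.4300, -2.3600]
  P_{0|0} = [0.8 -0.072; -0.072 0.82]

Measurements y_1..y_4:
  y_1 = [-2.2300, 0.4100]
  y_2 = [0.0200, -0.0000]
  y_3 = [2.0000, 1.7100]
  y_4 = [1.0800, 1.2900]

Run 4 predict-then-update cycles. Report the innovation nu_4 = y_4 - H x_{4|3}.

step 1: x^-=[0.9909, -2.2056]  P^-=[1.1650 0.2764; 0.2764 1.1152]  S=[1.3763 0.0552; 0.0552 1.6218]  K=[0.8649 -0.0602; 0.2403 0.6317]  nu=[-3.0445, 2.8931]  x^+=[-1.8163, -1.1095]  P^+=[0.1353 0.0226; 0.0226 0.3717]
step 2: x^-=[-1.9979, -1.6342]  P^-=[0.5327 0.1365; 0.1365 0.6031]  S=[0.7184 0.0546; 0.0546 1.1384]  K=[0.7603 -0.0475; 0.2203 0.4856]  nu=[2.1486, 1.0747]  x^+=[-0.4154, -0.6388]  P^+=[0.1188 0.0229; 0.0229 0.2881]
step 3: x^-=[-0.5262, -0.7896]  P^-=[0.5139 0.1167; 0.1167 0.5047]  S=[0.6958 0.0326; 0.0326 1.0496]  K=[0.7543 -0.0493; 0.2050 0.4433]  nu=[2.5894, 2.3523]  x^+=[1.3110, 0.7840]  P^+=[0.1179 0.0215; 0.0215 0.2632]
step 4: x^-=[1.4390, 1.1614]  P^-=[0.5117 0.1101; 0.1101 0.4750]  S=[0.6924 0.0243; 0.0243 1.0234]  K=[0.7536 -0.0504; 0.1988 0.4292]  nu=[-0.4519, 0.5315]  x^+=[1.0717, 1.2997]  P^+=[0.1178 0.0209; 0.0209 0.2549]

innov = [-0.4519, 0.5315]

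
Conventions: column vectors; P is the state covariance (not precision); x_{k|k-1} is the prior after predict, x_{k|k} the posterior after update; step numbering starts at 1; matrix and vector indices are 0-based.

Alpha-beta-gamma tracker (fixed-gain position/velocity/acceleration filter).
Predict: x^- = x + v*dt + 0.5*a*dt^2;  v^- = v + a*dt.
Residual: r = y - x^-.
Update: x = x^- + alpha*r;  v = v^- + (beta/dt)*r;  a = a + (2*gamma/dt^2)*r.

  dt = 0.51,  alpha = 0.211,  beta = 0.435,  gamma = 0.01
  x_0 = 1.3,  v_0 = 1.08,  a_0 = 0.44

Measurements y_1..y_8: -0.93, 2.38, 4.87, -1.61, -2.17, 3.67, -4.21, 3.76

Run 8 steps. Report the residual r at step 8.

step 1: x_pred=1.9080  r=-2.8380  x^+=1.3092  v^+=-1.1163  a^+=0.2218
step 2: x_pred=0.7687  r=1.6113  x^+=1.1087  v^+=0.3711  a^+=0.3457
step 3: x_pred=1.3430  r=3.5270  x^+=2.0872  v^+=3.5558  a^+=0.6169
step 4: x_pred=3.9808  r=-5.5908  x^+=2.8012  v^+=-0.8983  a^+=0.1870
step 5: x_pred=2.3674  r=-4.5374  x^+=1.4100  v^+=-4.6730  a^+=-0.1619
step 6: x_pred=-0.9943  r=4.6643  x^+=-0.0101  v^+=-0.7772  a^+=0.1967
step 7: x_pred=-0.3809  r=-3.8291  x^+=-1.1889  v^+=-3.9429  a^+=-0.0977
step 8: x_pred=-3.2124  r=6.9724  x^+=-1.7412  v^+=1.9544  a^+=0.4384

resid = 6.9724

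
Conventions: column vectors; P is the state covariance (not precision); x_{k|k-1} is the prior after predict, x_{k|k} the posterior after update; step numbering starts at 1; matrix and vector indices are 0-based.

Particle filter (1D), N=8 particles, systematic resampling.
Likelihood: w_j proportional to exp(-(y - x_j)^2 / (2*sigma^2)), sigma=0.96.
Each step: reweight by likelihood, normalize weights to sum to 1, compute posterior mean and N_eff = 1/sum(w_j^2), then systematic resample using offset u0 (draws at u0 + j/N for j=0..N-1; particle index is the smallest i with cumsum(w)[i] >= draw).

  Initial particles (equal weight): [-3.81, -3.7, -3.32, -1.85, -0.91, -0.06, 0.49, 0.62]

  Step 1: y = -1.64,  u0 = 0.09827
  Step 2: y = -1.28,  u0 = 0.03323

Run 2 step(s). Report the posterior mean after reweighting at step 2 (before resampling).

post_mean = -1.2981

step 1: w=[0.0308, 0.0396, 0.0856, 0.3866, 0.2966, 0.1022, 0.0338, 0.0248]  mean=-1.5075  Neff=3.8537  idx=[2, 3, 3, 3, 4, 4, 5, 6]
step 2: w=[0.0205, 0.1642, 0.1642, 0.1642, 0.1819, 0.1819, 0.0874, 0.0358]  mean=-1.2981  Neff=6.3948  idx=[1, 1, 2, 3, 4, 4, 5, 6]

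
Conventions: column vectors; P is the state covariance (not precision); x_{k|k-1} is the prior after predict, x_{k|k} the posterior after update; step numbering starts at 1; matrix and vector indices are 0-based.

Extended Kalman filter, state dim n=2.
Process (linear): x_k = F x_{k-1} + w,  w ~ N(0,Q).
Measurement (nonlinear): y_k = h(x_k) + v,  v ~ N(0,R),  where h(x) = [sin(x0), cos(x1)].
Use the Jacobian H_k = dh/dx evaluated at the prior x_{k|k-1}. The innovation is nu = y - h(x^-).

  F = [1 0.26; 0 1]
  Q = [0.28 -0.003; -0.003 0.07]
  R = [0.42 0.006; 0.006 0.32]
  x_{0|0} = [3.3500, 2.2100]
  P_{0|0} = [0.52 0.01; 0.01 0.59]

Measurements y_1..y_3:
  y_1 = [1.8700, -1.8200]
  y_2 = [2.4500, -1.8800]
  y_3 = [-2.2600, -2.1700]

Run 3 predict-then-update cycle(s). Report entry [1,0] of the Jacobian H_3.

H_jac[1,0] = 0.0000

step 1: x^-=[3.9246, 2.2100]  P^-=[0.8451 0.1604; 0.1604 0.6600]  H_jac=[-0.7088 0.0000; 0.0000 -0.8026]  S=[0.8446 0.0972; 0.0972 0.7451]  K=[-0.6999 -0.0814; -0.0536 -0.7039]  nu=[2.5754, -1.2234]  x^+=[2.2218, 2.9332]  P^+=[0.4154 0.0377; 0.0377 0.2811]
step 2: x^-=[2.9844, 2.9332]  P^-=[0.7340 0.1078; 0.1078 0.3511]  H_jac=[-0.9877 0.0000; 0.0000 -0.2069]  S=[1.1360 0.0280; 0.0280 0.3350]  K=[-0.6378 -0.0132; -0.0885 -0.2094]  nu=[2.2935, -0.9016]  x^+=[1.5335, 2.9189]  P^+=[0.2713 0.0389; 0.0389 0.3264]
step 3: x^-=[2.2924, 2.9189]  P^-=[0.5936 0.1208; 0.1208 0.3964]  H_jac=[-0.6606 0.0000; 0.0000 -0.2208]  S=[0.6791 0.0236; 0.0236 0.3393]  K=[-0.5761 -0.0385; -0.1088 -0.2504]  nu=[-3.0107, -1.1947]  x^+=[4.0730, 3.5457]  P^+=[0.3667 0.0714; 0.0714 0.3658]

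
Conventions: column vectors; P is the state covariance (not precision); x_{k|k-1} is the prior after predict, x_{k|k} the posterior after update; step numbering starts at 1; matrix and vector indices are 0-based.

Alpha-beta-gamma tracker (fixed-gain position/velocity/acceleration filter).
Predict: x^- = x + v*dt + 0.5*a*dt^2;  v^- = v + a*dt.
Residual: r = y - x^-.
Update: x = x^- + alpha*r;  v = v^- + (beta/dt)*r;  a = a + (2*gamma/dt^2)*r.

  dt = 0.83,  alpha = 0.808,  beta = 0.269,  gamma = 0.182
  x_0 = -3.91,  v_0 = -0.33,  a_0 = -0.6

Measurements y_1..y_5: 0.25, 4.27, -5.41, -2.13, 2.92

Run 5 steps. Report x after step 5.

step 1: x_pred=-4.3906  r=4.6406  x^+=-0.6410  v^+=0.6760  a^+=1.8520
step 2: x_pred=0.5580  r=3.7120  x^+=3.5573  v^+=3.4162  a^+=3.8133
step 3: x_pred=7.7062  r=-13.1162  x^+=-2.8917  v^+=2.3303  a^+=-3.1170
step 4: x_pred=-2.0312  r=-0.0988  x^+=-2.1110  v^+=-0.2888  a^+=-3.1692
step 5: x_pred=-3.4424  r=6.3624  x^+=1.6984  v^+=-0.8573  a^+=0.1925

x_post = 1.6984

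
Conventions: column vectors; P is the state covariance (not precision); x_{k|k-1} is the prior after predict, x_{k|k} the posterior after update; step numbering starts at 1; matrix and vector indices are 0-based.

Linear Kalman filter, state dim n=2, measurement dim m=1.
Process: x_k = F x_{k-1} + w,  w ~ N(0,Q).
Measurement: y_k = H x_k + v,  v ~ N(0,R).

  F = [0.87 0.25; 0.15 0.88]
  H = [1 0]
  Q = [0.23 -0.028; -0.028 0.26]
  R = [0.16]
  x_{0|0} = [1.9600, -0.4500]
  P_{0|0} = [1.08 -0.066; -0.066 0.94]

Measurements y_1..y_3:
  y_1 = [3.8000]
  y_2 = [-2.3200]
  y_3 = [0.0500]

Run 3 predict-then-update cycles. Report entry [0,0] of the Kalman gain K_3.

K[0,0] = 0.7150

step 1: x^-=[1.5927, -0.1020]  P^-=[1.0775 0.2667; 0.2667 0.9948]  S=[1.2375]  K=[0.8707; 0.2155]  nu=[2.2073]  x^+=[3.5146, 0.3738]  P^+=[0.1393 0.0345; 0.0345 0.9373]
step 2: x^-=[3.1512, 0.8561]  P^-=[0.4090 0.2241; 0.2241 0.9981]  S=[0.5690]  K=[0.7188; 0.3938]  nu=[-5.4712]  x^+=[-0.7816, -1.2985]  P^+=[0.1150 0.0630; 0.0630 0.9099]
step 3: x^-=[-1.0046, -1.2599]  P^-=[0.4013 0.2378; 0.2378 0.9838]  S=[0.5613]  K=[0.7150; 0.4236]  nu=[1.0546]  x^+=[-0.2506, -0.8131]  P^+=[0.1144 0.0678; 0.0678 0.8831]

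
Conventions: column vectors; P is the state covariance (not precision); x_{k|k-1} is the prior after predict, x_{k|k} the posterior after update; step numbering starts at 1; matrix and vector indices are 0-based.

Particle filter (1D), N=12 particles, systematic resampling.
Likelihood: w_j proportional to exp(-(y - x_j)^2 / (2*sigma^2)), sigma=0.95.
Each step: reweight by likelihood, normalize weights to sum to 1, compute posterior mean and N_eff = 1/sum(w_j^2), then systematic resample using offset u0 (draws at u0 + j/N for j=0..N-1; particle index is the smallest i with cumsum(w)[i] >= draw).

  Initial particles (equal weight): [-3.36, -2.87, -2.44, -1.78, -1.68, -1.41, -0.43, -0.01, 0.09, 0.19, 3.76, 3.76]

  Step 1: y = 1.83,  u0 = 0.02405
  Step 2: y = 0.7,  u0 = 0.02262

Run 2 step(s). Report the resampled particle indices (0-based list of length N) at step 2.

step 1: w=[0.0000, 0.0000, 0.0000, 0.0008, 0.0012, 0.0034, 0.0668, 0.1735, 0.2116, 0.2551, 0.1438, 0.1438]  mean=1.1097  Neff=5.3834  idx=[6, 7, 7, 8, 8, 8, 9, 9, 9, 10, 11, 11]
step 2: w=[0.0698, 0.1071, 0.1071, 0.1152, 0.1152, 0.1152, 0.1226, 0.1226, 0.1226, 0.0008, 0.0008, 0.0008]  mean=0.0778  Neff=8.8675  idx=[0, 1, 2, 2, 3, 4, 5, 5, 6, 7, 7, 8]

resampled_idx = [0, 1, 2, 2, 3, 4, 5, 5, 6, 7, 7, 8]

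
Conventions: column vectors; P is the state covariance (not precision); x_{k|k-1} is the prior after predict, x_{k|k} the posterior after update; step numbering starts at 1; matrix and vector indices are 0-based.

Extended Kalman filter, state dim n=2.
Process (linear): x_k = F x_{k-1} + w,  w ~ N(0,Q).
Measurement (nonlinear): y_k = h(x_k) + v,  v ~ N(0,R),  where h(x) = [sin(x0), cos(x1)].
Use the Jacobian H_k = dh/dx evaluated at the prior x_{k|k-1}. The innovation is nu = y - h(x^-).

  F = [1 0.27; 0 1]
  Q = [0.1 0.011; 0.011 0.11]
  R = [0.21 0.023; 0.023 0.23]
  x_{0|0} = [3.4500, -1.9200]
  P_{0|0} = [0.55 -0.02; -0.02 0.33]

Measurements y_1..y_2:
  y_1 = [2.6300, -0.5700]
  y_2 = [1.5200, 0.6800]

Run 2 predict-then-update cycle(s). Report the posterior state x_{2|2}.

step 1: x^-=[2.9316, -1.9200]  P^-=[0.6633 0.0801; 0.0801 0.4400]  H_jac=[-0.9780 0.0000; 0.0000 0.9396]  S=[0.8444 -0.0506; -0.0506 0.6185]  K=[-0.7646 0.0591; -0.0530 0.6641]  nu=[2.4215, -0.2279]  x^+=[1.0665, -2.1996]  P^+=[0.1628 -0.0042; -0.0042 0.1613]
step 2: x^-=[0.4726, -2.1996]  P^-=[0.2723 0.0503; 0.0503 0.2713]  H_jac=[0.8904 0.0000; 0.0000 0.8087]  S=[0.4258 0.0592; 0.0592 0.4074]  K=[0.5668 0.0175; 0.0309 0.5340]  nu=[1.0648, 1.2682]  x^+=[1.0983, -1.4895]  P^+=[0.1341 0.0211; 0.0211 0.1527]

x_post = [1.0983, -1.4895]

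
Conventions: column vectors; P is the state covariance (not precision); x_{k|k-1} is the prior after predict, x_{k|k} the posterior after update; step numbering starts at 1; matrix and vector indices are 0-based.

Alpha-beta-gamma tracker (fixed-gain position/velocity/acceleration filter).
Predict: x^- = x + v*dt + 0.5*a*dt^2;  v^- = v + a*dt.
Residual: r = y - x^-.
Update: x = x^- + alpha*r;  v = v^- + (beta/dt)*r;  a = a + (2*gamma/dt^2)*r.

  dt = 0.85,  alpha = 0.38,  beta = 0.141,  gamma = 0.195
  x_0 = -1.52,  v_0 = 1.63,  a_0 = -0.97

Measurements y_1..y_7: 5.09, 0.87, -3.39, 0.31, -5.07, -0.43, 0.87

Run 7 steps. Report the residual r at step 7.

resid = 17.8517

step 1: x_pred=-0.4849  r=5.5749  x^+=1.6336  v^+=1.7303  a^+=2.0393
step 2: x_pred=3.8410  r=-2.9710  x^+=2.7120  v^+=2.9708  a^+=0.4356
step 3: x_pred=5.3946  r=-8.7846  x^+=2.0564  v^+=1.8839  a^+=-4.3063
step 4: x_pred=2.1021  r=-1.7921  x^+=1.4211  v^+=-2.0737  a^+=-5.2736
step 5: x_pred=-2.2467  r=-2.8233  x^+=-3.3195  v^+=-7.0247  a^+=-6.7976
step 6: x_pred=-11.7461  r=11.3161  x^+=-7.4460  v^+=-10.9255  a^+=-0.6893
step 7: x_pred=-16.9817  r=17.8517  x^+=-10.1981  v^+=-8.5501  a^+=8.9469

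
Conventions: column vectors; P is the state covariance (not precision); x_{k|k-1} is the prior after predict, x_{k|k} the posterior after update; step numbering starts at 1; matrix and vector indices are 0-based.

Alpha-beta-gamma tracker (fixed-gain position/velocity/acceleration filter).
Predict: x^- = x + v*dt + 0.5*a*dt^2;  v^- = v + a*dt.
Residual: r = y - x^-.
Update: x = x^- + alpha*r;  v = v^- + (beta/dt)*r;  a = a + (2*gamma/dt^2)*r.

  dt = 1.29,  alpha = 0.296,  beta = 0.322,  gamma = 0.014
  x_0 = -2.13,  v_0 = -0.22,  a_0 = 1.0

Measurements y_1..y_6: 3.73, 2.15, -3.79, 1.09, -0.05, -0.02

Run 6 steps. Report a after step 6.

step 1: x_pred=-1.5817  r=5.3117  x^+=-0.0095  v^+=2.3959  a^+=1.0894
step 2: x_pred=3.9876  r=-1.8376  x^+=3.4437  v^+=3.3425  a^+=1.0585
step 3: x_pred=8.6362  r=-12.4262  x^+=4.9580  v^+=1.6062  a^+=0.8494
step 4: x_pred=7.7367  r=-6.6467  x^+=5.7693  v^+=1.0428  a^+=0.7375
step 5: x_pred=7.7281  r=-7.7781  x^+=5.4258  v^+=0.0527  a^+=0.6067
step 6: x_pred=5.9985  r=-6.0185  x^+=4.2170  v^+=-0.6670  a^+=0.5054

a_post = 0.5054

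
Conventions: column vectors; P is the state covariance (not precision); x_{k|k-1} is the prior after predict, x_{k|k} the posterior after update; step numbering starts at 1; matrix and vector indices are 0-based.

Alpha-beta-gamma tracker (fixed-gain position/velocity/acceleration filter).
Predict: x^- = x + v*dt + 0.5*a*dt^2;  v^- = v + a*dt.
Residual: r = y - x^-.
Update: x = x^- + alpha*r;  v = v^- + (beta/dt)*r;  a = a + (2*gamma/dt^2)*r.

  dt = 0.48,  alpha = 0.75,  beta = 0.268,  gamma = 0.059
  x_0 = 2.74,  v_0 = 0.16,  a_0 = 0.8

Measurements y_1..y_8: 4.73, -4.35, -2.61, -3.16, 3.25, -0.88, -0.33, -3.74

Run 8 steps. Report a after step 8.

step 1: x_pred=2.9090  r=1.8210  x^+=4.2747  v^+=1.5607  a^+=1.7327
step 2: x_pred=5.2235  r=-9.5735  x^+=-1.9566  v^+=-2.9528  a^+=-3.1704
step 3: x_pred=-3.7392  r=1.1292  x^+=-2.8923  v^+=-3.8441  a^+=-2.5921
step 4: x_pred=-5.0361  r=1.8761  x^+=-3.6290  v^+=-4.0409  a^+=-1.6313
step 5: x_pred=-5.7566  r=9.0066  x^+=0.9984  v^+=0.2048  a^+=2.9815
step 6: x_pred=1.4401  r=-2.3201  x^+=-0.3000  v^+=0.3405  a^+=1.7932
step 7: x_pred=0.0700  r=-0.4000  x^+=-0.2300  v^+=0.9779  a^+=1.5883
step 8: x_pred=0.4224  r=-4.1624  x^+=-2.6994  v^+=-0.5837  a^+=-0.5434

a_post = -0.5434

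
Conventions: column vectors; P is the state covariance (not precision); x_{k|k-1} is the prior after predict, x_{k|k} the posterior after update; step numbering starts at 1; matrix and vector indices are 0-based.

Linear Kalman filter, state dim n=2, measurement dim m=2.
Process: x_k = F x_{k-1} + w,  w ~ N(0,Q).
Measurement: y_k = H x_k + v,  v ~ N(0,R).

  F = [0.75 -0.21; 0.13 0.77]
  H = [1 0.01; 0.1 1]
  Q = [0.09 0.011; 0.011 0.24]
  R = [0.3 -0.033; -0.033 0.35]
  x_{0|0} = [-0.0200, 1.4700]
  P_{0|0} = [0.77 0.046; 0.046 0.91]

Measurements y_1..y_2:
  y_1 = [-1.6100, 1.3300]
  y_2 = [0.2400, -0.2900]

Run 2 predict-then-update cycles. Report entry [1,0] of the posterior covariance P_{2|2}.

step 1: x^-=[-0.3237, 1.1293]  P^-=[0.5488 -0.0358; -0.0358 0.8018]  S=[0.8481 -0.0059; -0.0059 1.1501]  K=[0.6467 0.0199; -0.0279 0.6939]  nu=[-1.2976, 0.2331]  x^+=[-1.1583, 1.3272]  P^+=[0.1937 -0.0337; -0.0337 0.2471]
step 2: x^-=[-1.1474, 0.8714]  P^-=[0.2205 -0.0286; -0.0286 0.3831]  S=[0.5199 -0.0358; -0.0358 0.7295]  K=[0.4243 0.0118; -0.0119 0.5206]  nu=[1.3787, -1.0466]  x^+=[-0.5747, 0.3102]  P^+=[0.1271 -0.0226; -0.0226 0.1848]

P_post[1,0] = -0.0226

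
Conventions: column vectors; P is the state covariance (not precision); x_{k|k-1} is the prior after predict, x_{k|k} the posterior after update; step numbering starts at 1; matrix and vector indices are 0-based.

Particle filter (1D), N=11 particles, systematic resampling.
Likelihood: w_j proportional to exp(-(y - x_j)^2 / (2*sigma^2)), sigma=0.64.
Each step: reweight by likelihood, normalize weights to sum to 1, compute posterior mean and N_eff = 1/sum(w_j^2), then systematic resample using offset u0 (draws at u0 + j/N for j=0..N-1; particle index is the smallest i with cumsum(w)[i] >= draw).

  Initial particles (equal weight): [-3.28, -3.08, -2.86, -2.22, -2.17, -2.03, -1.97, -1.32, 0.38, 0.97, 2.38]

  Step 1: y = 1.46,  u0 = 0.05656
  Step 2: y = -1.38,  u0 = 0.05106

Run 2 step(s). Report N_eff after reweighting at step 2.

step 1: w=[0.0000, 0.0000, 0.0000, 0.0000, 0.0000, 0.0000, 0.0000, 0.0001, 0.1793, 0.5556, 0.2650]  mean=1.2378  Neff=2.4327  idx=[8, 8, 9, 9, 9, 9, 9, 9, 10, 10, 10]
step 2: w=[0.4327, 0.4327, 0.0224, 0.0224, 0.0224, 0.0224, 0.0224, 0.0224, 0.0000, 0.0000, 0.0000]  mean=0.4594  Neff=2.6488  idx=[0, 0, 0, 0, 0, 1, 1, 1, 1, 2, 6]

N_eff = 2.6488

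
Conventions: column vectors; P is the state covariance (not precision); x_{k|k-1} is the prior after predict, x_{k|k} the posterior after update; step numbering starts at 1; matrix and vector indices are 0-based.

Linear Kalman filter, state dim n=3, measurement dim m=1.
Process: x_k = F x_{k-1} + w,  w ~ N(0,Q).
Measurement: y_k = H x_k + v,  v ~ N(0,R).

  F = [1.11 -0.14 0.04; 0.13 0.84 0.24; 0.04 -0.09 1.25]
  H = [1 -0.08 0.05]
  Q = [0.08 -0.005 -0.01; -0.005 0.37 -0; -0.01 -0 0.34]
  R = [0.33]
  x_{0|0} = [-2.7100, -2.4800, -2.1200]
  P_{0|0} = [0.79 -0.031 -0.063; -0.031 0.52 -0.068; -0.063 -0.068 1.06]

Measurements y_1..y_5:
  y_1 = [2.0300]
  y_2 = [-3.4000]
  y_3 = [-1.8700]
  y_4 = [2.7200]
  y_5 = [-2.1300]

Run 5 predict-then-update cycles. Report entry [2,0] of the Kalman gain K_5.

K[2,0] = -0.2208

step 1: x^-=[-2.7457, -2.9443, -2.5352]  P^-=[1.0700 0.0126 0.0125; 0.0126 0.7732 0.2013; 0.0125 0.2013 2.0109]  S=[1.4077]  K=[0.7599; -0.0279; 0.0689]  nu=[4.6669]  x^+=[0.8007, -3.0743, -2.2137]  P^+=[0.2572 0.0424 -0.0612; 0.0424 0.7721 0.2040; -0.0612 0.2040 2.0043]
step 2: x^-=[1.2306, -3.0096, -2.4584]  P^-=[0.3944 -0.0173 -0.0145; -0.0173 1.1223 0.7445; -0.0145 0.7445 3.4260]  S=[0.7355]  K=[0.5371; -0.0950; 0.1322]  nu=[-4.7484]  x^+=[-1.3198, -2.5585, -3.0862]  P^+=[0.1822 0.0202 -0.0667; 0.0202 1.1157 0.7537; -0.0667 0.7537 3.4131]
step 3: x^-=[-1.2302, -3.0614, -3.6803]  P^-=[0.3112 -0.0768 -0.0466; -0.0768 1.6610 1.7046; -0.0466 1.7046 5.5060]  S=[0.6595]  K=[0.4776; -0.1887; 0.1399]  nu=[-0.7007]  x^+=[-1.5648, -2.9292, -3.7783]  P^+=[0.1607 -0.0174 -0.0907; -0.0174 1.6376 1.7221; -0.0907 1.7221 5.4931]
step 4: x^-=[-1.4780, -3.5708, -4.5219]  P^-=[0.2970 -0.1622 -0.1393; -0.1622 2.5295 3.2799; -0.1393 3.2799 8.5400]  S=[0.6503]  K=[0.4659; -0.3083; 0.0389]  nu=[4.1385]  x^+=[0.4502, -4.8468, -4.3609]  P^+=[0.1558 -0.0687 -0.1511; -0.0687 2.4676 3.2877; -0.1511 3.2877 8.5390]
step 5: x^-=[1.0039, -5.0594, -4.9969]  P^-=[0.3051 -0.2946 -0.3349; -0.2946 3.9068 5.7295; -0.3349 5.7295 12.9481]  S=[0.6603]  K=[0.4724; -0.4856; -0.2208]  nu=[-3.2888]  x^+=[-0.5499, -3.4623, -4.2706]  P^+=[0.1578 -0.1431 -0.2660; -0.1431 3.7511 5.6587; -0.2660 5.6587 12.9159]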